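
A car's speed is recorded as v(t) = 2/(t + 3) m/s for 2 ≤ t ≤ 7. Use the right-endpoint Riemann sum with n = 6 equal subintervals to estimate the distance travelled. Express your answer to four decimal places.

Δt = (7 − 2)/6 = 5/6.
Right endpoints: 17/6, 11/3, 4.5, 16/3, 37/6, 7.
v(17/6) = 12/35, v(11/3) = 0.3, v(4.5) = 4/15, v(16/3) = 0.24, v(37/6) = 12/55, v(7) = 0.2.
Sum = Δt · [v(17/6) + v(11/3) + v(4.5) + ...].
Sum ≈ 1.3064.

1.3064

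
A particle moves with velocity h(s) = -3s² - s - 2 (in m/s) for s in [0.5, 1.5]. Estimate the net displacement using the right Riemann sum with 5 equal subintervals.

-6.97

Δs = (1.5 − 0.5)/5 = 0.2.
Right endpoints: 0.7, 0.9, 1.1, 1.3, 1.5.
h(0.7) = -4.17, h(0.9) = -5.33, h(1.1) = -6.73, h(1.3) = -8.37, h(1.5) = -10.25.
Sum = Δs · [h(0.7) + h(0.9) + h(1.1) + h(1.3) + h(1.5)].
Sum = -6.97.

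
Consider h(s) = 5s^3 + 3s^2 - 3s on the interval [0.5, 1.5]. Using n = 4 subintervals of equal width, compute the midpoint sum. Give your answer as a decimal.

Δs = (1.5 − 0.5)/4 = 0.25.
Midpoints: 0.625, 0.875, 1.125, 1.375.
h(0.625) = 265/512, h(0.875) = 1547/512, h(1.125) = 3861/512, h(1.375) = 7447/512.
Sum = Δs · [h(0.625) + h(0.875) + h(1.125) + h(1.375)].
Sum = 6.40625.

6.40625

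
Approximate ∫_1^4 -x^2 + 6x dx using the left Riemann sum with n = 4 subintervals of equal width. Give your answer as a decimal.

22.59375

Δx = (4 − 1)/4 = 0.75.
Left endpoints: 1, 1.75, 2.5, 3.25.
f(1) = 5, f(1.75) = 7.4375, f(2.5) = 8.75, f(3.25) = 8.9375.
Sum = Δx · [f(1) + f(1.75) + f(2.5) + f(3.25)].
Sum = 22.59375.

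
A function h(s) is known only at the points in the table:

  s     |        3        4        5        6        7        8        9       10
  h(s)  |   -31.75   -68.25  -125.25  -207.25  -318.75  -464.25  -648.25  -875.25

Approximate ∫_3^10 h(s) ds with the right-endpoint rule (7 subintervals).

Δs = 1.
Sum = 1·[(-68.25) + (-125.25) + (-207.25) + (-318.75) + (-464.25) + (-648.25) + (-875.25)] = -2707.25.

-2707.25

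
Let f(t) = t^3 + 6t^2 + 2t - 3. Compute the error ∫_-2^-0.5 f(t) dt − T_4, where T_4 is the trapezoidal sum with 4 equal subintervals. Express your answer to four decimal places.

Exact integral: ∫_-2^-0.5 f(t) dt = 3.515625.
T_4 ≈ 3.594727.
Error ≈ 3.515625 − 3.594727 ≈ -0.0791.

-0.0791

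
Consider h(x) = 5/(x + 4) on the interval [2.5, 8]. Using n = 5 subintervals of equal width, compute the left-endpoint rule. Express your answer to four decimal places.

Δx = (8 − 2.5)/5 = 1.1.
Left endpoints: 2.5, 3.6, 4.7, 5.8, 6.9.
h(2.5) = 10/13, h(3.6) = 25/38, h(4.7) = 50/87, h(5.8) = 25/49, h(6.9) = 50/109.
Sum = Δx · [h(2.5) + h(3.6) + h(4.7) + h(5.8) + h(6.9)].
Sum ≈ 3.2678.

3.2678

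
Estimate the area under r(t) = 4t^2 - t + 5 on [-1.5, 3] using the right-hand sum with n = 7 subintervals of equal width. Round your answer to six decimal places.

Δt = (3 − (-1.5))/7 = 9/14.
Right endpoints: -6/7, -3/14, 3/7, 15/14, 12/7, 33/14, 3.
r(-6/7) = 431/49, r(-3/14) = 529/98, r(3/7) = 260/49, r(15/14) = 835/98, r(12/7) = 737/49, r(33/14) = 2437/98, r(3) = 38.
Sum = Δt · [r(-6/7) + r(-3/14) + r(3/7) + ...].
Sum ≈ 68.096939.

68.096939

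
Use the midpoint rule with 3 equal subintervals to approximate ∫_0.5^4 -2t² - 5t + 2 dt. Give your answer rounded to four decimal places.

Δt = (4 − 0.5)/3 = 7/6.
Midpoints: 13/12, 2.25, 41/12.
f(13/12) = -415/72, f(2.25) = -19.375, f(41/12) = -2767/72.
Sum = Δt · [f(13/12) + f(2.25) + f(41/12)].
Sum ≈ -74.1644.

-74.1644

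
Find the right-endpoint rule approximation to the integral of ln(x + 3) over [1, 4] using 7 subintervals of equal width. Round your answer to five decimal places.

5.19447

Δx = (4 − 1)/7 = 3/7.
Right endpoints: 10/7, 13/7, 16/7, 19/7, 22/7, 25/7, 4.
f(10/7) ≈ 1.48808, f(13/7) ≈ 1.58045, f(16/7) ≈ 1.66501, f(19/7) ≈ 1.74297, f(22/7) ≈ 1.81529, f(25/7) ≈ 1.88273, f(4) ≈ 1.94591.
Sum = Δx · [f(10/7) + f(13/7) + f(16/7) + ...].
Sum ≈ 5.19447.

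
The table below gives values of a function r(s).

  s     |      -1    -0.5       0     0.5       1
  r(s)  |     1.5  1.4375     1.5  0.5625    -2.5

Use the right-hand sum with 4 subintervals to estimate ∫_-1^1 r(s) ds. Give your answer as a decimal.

Δs = 0.5.
Sum = 0.5·[1.4375 + 1.5 + 0.5625 + (-2.5)] = 0.5.

0.5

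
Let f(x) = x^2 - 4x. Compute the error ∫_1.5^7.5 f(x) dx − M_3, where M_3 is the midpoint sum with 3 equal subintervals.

2

Exact integral: ∫_1.5^7.5 f(x) dx = 31.5.
M_3 = 29.5.
Error = 31.5 − 29.5 = 2.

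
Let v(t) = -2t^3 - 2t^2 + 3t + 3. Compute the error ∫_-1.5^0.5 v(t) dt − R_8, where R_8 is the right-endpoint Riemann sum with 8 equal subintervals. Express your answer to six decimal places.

-0.395833

Exact integral: ∫_-1.5^0.5 v(t) dt ≈ 3.16666667.
R_8 = 3.5625.
Error ≈ 3.16666667 − 3.5625 ≈ -0.395833.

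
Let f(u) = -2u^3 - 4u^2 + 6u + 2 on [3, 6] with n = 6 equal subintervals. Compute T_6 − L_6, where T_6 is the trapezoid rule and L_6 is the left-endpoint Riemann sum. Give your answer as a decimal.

-117

T_6 = -776.375.
L_6 = -659.375.
T_6 − L_6 = -117.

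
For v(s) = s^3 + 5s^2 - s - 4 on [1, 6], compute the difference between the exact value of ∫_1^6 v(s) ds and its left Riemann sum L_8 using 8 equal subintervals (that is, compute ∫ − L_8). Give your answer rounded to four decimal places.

115.2669

Exact integral: ∫_1^6 v(s) ds ≈ 644.583333.
L_8 = 529.31640625.
Error ≈ 644.583333 − 529.31640625 ≈ 115.2669.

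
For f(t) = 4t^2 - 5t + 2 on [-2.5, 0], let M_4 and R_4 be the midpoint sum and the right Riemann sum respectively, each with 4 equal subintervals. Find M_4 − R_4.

10.7421875

M_4 = 41.1328125.
R_4 = 30.390625.
M_4 − R_4 = 10.7421875.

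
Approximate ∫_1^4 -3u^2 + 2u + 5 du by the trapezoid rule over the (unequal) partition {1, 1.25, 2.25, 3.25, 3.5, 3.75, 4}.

-34.03125

Subinterval widths: 0.25, 1, 1, 0.25, 0.25, 0.25.
f(1) = 4, f(1.25) = 2.8125, f(2.25) = -5.6875, f(3.25) = -20.1875, f(3.5) = -24.75, f(3.75) = -29.6875, f(4) = -35.
On each subinterval the trapezoid contributes (Δu_i/2)·[f(u_{i-1}) + f(u_i)].
Sum = -34.03125.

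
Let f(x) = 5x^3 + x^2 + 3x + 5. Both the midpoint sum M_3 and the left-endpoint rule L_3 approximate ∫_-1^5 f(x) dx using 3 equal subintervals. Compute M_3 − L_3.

M_3 = 826.
L_3 = 340.
M_3 − L_3 = 486.

486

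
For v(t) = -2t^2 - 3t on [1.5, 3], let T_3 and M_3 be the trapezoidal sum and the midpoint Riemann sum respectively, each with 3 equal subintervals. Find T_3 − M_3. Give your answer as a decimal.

-0.1875

T_3 = -26.
M_3 = -25.8125.
T_3 − M_3 = -0.1875.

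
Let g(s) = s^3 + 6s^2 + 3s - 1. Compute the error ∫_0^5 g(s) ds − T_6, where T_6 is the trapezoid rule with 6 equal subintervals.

-7.8125

Exact integral: ∫_0^5 g(s) ds = 438.75.
T_6 = 446.5625.
Error = 438.75 − 446.5625 = -7.8125.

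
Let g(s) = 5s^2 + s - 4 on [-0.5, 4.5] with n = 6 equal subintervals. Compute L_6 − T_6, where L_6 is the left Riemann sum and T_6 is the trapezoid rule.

L_6 ≈ 101.22685185.
T_6 ≈ 144.97685185.
L_6 − T_6 = -43.75.

-43.75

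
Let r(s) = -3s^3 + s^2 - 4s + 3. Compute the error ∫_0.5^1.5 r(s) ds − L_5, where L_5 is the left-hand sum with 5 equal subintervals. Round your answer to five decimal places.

Exact integral: ∫_0.5^1.5 r(s) ds ≈ -3.6666667.
L_5 = -2.545.
Error ≈ -3.6666667 − (-2.545) ≈ -1.12167.

-1.12167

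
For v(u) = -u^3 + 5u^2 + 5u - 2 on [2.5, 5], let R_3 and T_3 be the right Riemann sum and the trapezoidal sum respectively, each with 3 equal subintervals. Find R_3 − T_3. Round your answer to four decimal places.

-1.3021

R_3 ≈ 74.571759.
T_3 ≈ 75.873843.
R_3 − T_3 ≈ -1.3021.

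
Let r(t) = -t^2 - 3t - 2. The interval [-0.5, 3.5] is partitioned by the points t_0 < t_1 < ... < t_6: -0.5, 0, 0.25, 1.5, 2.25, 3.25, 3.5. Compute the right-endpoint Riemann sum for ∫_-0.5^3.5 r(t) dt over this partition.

-51.5

Subinterval widths: 0.5, 0.25, 1.25, 0.75, 1, 0.25.
Right endpoints: 0, 0.25, 1.5, 2.25, 3.25, 3.5.
r(0) = -2, r(0.25) = -2.8125, r(1.5) = -8.75, r(2.25) = -13.8125, r(3.25) = -22.3125, r(3.5) = -24.75.
Sum = Σ Δt_i · r(t_i).
Sum = -51.5.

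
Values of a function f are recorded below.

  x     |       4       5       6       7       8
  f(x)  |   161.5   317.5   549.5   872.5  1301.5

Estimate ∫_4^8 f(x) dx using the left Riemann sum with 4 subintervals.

1901

Δx = 1.
Sum = 1·[161.5 + 317.5 + 549.5 + 872.5] = 1901.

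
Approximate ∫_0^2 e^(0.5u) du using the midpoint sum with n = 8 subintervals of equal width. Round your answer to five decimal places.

Δu = (2 − 0)/8 = 0.25.
Midpoints: 0.125, 0.375, 0.625, 0.875, 1.125, 1.375, 1.625, 1.875.
f(0.125) ≈ 1.06449, f(0.375) ≈ 1.20623, f(0.625) ≈ 1.36684, f(0.875) ≈ 1.54883, f(1.125) ≈ 1.75505, f(1.375) ≈ 1.98874, f(1.625) ≈ 2.25353, f(1.875) ≈ 2.55359.
Sum = Δu · [f(0.125) + f(0.375) + f(0.625) + ...].
Sum ≈ 3.43433.

3.43433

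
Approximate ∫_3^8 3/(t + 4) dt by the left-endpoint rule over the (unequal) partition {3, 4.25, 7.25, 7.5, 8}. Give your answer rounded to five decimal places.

1.82372

Subinterval widths: 1.25, 3, 0.25, 0.5.
Left endpoints: 3, 4.25, 7.25, 7.5.
f(3) = 3/7, f(4.25) = 4/11, f(7.25) = 4/15, f(7.5) = 6/23.
Sum = Σ Δt_i · f(t_i).
Sum ≈ 1.82372.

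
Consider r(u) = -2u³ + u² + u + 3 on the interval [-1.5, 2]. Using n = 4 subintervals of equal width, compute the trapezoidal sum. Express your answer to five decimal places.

Δu = (2 − (-1.5))/4 = 0.875.
r(-1.5) = 10.5, r(-0.625) = 3.25390625, r(0.25) = 3.28125, r(1.125) = 2.54296875, r(2) = -7.
T_4 = (Δu/2)·[r(u_0) + 2r(u_1) + 2r(u_2) + 2r(u_3) + r(u_4)].
Sum ≈ 9.47461.

9.47461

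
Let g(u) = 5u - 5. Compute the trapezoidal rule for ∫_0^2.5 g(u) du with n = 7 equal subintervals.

Δu = (2.5 − 0)/7 = 5/14.
g(0) = -5, g(5/14) = -45/14, g(5/7) = -10/7, g(15/14) = 5/14, g(10/7) = 15/7, g(25/14) = 55/14, g(15/7) = 40/7, g(2.5) = 7.5.
T_7 = (Δu/2)·[g(u_0) + 2g(u_1) + ... + 2g(u_{6}) + g(u_7)].
Sum = 3.125.

3.125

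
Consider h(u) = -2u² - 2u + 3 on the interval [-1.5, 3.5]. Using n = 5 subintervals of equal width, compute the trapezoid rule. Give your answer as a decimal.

Δu = (3.5 − (-1.5))/5 = 1.
h(-1.5) = 1.5, h(-0.5) = 3.5, h(0.5) = 1.5, h(1.5) = -4.5, h(2.5) = -14.5, h(3.5) = -28.5.
T_5 = (Δu/2)·[h(u_0) + 2h(u_1) + ... + 2h(u_{4}) + h(u_5)].
Sum = -27.5.

-27.5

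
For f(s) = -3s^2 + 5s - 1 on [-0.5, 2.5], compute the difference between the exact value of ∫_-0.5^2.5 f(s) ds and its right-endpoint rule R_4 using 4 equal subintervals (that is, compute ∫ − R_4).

1.96875

Exact integral: ∫_-0.5^2.5 f(s) ds = -3.75.
R_4 = -5.71875.
Error = -3.75 − (-5.71875) = 1.96875.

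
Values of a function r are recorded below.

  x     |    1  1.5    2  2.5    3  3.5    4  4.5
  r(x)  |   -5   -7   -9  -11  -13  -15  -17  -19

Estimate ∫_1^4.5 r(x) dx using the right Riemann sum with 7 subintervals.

Δx = 0.5.
Sum = 0.5·[(-7) + (-9) + (-11) + (-13) + (-15) + (-17) + (-19)] = -45.5.

-45.5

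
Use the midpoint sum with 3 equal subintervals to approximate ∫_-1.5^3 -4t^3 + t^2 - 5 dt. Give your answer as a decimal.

-81.5625

Δt = (3 − (-1.5))/3 = 1.5.
Midpoints: -0.75, 0.75, 2.25.
f(-0.75) = -2.75, f(0.75) = -6.125, f(2.25) = -45.5.
Sum = Δt · [f(-0.75) + f(0.75) + f(2.25)].
Sum = -81.5625.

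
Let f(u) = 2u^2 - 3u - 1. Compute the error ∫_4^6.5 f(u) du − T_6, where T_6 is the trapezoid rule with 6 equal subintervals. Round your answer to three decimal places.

-0.145

Exact integral: ∫_4^6.5 f(u) du ≈ 98.54167.
T_6 ≈ 98.68634.
Error ≈ 98.54167 − 98.68634 ≈ -0.145.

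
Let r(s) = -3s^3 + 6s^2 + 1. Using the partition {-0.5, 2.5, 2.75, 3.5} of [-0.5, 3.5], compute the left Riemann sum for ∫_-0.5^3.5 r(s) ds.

Subinterval widths: 3, 0.25, 0.75.
Left endpoints: -0.5, 2.5, 2.75.
r(-0.5) = 2.875, r(2.5) = -8.375, r(2.75) = -16.015625.
Sum = Σ Δs_i · r(s_i).
Sum = -5.48046875.

-5.48046875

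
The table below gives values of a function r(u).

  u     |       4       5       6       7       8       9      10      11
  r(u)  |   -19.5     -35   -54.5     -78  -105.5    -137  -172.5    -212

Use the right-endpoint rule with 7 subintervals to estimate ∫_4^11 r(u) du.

-794.5

Δu = 1.
Sum = 1·[(-35) + (-54.5) + (-78) + (-105.5) + (-137) + (-172.5) + (-212)] = -794.5.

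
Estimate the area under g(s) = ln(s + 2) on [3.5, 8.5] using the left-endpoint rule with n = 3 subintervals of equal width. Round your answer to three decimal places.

9.755

Δs = (8.5 − 3.5)/3 = 5/3.
Left endpoints: 3.5, 31/6, 41/6.
g(3.5) ≈ 1.705, g(31/6) ≈ 1.969, g(41/6) ≈ 2.179.
Sum = Δs · [g(3.5) + g(31/6) + g(41/6)].
Sum ≈ 9.755.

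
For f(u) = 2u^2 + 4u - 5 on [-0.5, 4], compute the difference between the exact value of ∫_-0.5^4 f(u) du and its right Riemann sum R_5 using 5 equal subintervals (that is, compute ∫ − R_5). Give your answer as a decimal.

-23.49

Exact integral: ∫_-0.5^4 f(u) du = 51.75.
R_5 = 75.24.
Error = 51.75 − 75.24 = -23.49.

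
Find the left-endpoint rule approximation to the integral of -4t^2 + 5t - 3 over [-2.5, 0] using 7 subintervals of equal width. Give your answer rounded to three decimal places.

-50.867

Δt = (0 − (-2.5))/7 = 5/14.
Left endpoints: -2.5, -15/7, -25/14, -10/7, -15/14, -5/7, -5/14.
f(-2.5) = -40.5, f(-15/7) = -1572/49, f(-25/14) = -2419/98, f(-10/7) = -897/49, f(-15/14) = -1269/98, f(-5/7) = -422/49, f(-5/14) = -519/98.
Sum = Δt · [f(-2.5) + f(-15/7) + f(-25/14) + ...].
Sum ≈ -50.867.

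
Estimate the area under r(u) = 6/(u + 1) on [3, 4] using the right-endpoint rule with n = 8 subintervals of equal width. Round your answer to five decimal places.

1.32029

Δu = (4 − 3)/8 = 0.125.
Right endpoints: 3.125, 3.25, 3.375, 3.5, 3.625, 3.75, 3.875, 4.
r(3.125) = 16/11, r(3.25) = 24/17, r(3.375) = 48/35, r(3.5) = 4/3, r(3.625) = 48/37, r(3.75) = 24/19, r(3.875) = 16/13, r(4) = 1.2.
Sum = Δu · [r(3.125) + r(3.25) + r(3.375) + ...].
Sum ≈ 1.32029.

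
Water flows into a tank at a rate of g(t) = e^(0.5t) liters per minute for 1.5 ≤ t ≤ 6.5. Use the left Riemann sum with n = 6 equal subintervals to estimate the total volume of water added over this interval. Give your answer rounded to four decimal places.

Δt = (6.5 − 1.5)/6 = 5/6.
Left endpoints: 1.5, 7/3, 19/6, 4, 29/6, 17/3.
g(1.5) ≈ 2.1170, g(7/3) ≈ 3.2113, g(19/6) ≈ 4.8712, g(4) ≈ 7.3891, g(29/6) ≈ 11.2084, g(17/3) ≈ 17.0020.
Sum = Δt · [g(1.5) + g(7/3) + g(19/6) + ...].
Sum ≈ 38.1658.

38.1658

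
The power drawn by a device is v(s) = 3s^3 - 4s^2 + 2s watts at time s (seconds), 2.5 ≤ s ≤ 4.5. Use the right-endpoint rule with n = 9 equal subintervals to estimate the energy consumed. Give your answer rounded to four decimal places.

211.4249

Δs = (4.5 − 2.5)/9 = 2/9.
Right endpoints: 49/18, 53/18, 19/6, 61/18, 65/18, 23/6, 73/18, 77/18, 4.5.
v(49/18) = 70609/1944, v(53/18) = 92909/1944, v(19/6) = 4427/72, v(61/18) = 150853/1944, v(65/18) = 187265/1944, v(23/6) = 117.875, v(73/18) = 276889/1944, v(77/18) = 330869/1944, v(4.5) = 201.375.
Sum = Δs · [v(49/18) + v(53/18) + v(19/6) + ...].
Sum ≈ 211.4249.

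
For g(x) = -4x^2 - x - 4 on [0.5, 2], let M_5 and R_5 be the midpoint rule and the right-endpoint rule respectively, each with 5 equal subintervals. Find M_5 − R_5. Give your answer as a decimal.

M_5 = -18.33.
R_5 = -20.94.
M_5 − R_5 = 2.61.

2.61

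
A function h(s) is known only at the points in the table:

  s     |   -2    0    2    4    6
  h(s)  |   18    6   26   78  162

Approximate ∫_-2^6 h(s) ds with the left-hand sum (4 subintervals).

256

Δs = 2.
Sum = 2·[18 + 6 + 26 + 78] = 256.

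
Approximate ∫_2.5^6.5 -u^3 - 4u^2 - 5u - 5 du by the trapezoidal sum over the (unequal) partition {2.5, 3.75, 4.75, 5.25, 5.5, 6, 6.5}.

-900.34375

Subinterval widths: 1.25, 1, 0.5, 0.25, 0.5, 0.5.
f(2.5) = -58.125, f(3.75) = -132.734375, f(4.75) = -226.171875, f(5.25) = -286.203125, f(5.5) = -319.875, f(6) = -395, f(6.5) = -481.125.
On each subinterval the trapezoid contributes (Δu_i/2)·[f(u_{i-1}) + f(u_i)].
Sum = -900.34375.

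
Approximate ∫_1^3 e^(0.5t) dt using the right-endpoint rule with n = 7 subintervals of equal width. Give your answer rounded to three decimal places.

6.080

Δt = (3 − 1)/7 = 2/7.
Right endpoints: 9/7, 11/7, 13/7, 15/7, 17/7, 19/7, 3.
f(9/7) ≈ 1.902, f(11/7) ≈ 2.194, f(13/7) ≈ 2.531, f(15/7) ≈ 2.920, f(17/7) ≈ 3.368, f(19/7) ≈ 3.885, f(3) ≈ 4.482.
Sum = Δt · [f(9/7) + f(11/7) + f(13/7) + ...].
Sum ≈ 6.080.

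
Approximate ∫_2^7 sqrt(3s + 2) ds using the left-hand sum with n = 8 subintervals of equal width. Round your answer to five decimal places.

18.86183

Δs = (7 − 2)/8 = 0.625.
Left endpoints: 2, 2.625, 3.25, 3.875, 4.5, 5.125, 5.75, 6.375.
f(2) ≈ 2.82843, f(2.625) ≈ 3.14245, f(3.25) ≈ 3.42783, f(3.875) ≈ 3.69121, f(4.5) ≈ 3.93700, f(5.125) ≈ 4.16833, f(5.75) ≈ 4.38748, f(6.375) ≈ 4.59619.
Sum = Δs · [f(2) + f(2.625) + f(3.25) + ...].
Sum ≈ 18.86183.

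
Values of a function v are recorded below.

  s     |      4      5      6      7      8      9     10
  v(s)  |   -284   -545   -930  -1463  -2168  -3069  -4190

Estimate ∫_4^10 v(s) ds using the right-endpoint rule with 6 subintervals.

-12365

Δs = 1.
Sum = 1·[(-545) + (-930) + (-1463) + (-2168) + (-3069) + (-4190)] = -12365.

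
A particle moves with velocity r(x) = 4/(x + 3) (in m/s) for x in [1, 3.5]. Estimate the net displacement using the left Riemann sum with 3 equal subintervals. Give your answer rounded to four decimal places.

2.1112

Δx = (3.5 − 1)/3 = 5/6.
Left endpoints: 1, 11/6, 8/3.
r(1) = 1, r(11/6) = 24/29, r(8/3) = 12/17.
Sum = Δx · [r(1) + r(11/6) + r(8/3)].
Sum ≈ 2.1112.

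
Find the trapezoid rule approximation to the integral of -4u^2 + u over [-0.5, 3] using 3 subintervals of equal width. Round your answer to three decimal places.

Δu = (3 − (-0.5))/3 = 7/6.
f(-0.5) = -1.5, f(2/3) = -10/9, f(11/6) = -209/18, f(3) = -33.
T_3 = (Δu/2)·[f(u_0) + 2f(u_1) + 2f(u_2) + f(u_3)].
Sum ≈ -34.968.

-34.968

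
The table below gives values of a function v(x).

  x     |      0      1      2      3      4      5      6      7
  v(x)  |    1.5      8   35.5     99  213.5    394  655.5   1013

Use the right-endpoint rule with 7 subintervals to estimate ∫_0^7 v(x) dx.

Δx = 1.
Sum = 1·[8 + 35.5 + 99 + 213.5 + 394 + 655.5 + 1013] = 2418.5.

2418.5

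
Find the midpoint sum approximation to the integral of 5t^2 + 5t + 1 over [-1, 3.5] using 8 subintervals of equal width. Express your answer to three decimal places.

105.157

Δt = (3.5 − (-1))/8 = 0.5625.
Midpoints: -0.71875, -0.15625, 0.40625, 0.96875, 1.53125, 2.09375, 2.65625, 3.21875.
f(-0.71875) = -11/1024, f(-0.15625) = 349/1024, f(0.40625) = 3949/1024, f(0.96875) = 10789/1024, f(1.53125) = 20869/1024, f(2.09375) = 34189/1024, f(2.65625) = 50749/1024, f(3.21875) = 70549/1024.
Sum = Δt · [f(-0.71875) + f(-0.15625) + f(0.40625) + ...].
Sum ≈ 105.157.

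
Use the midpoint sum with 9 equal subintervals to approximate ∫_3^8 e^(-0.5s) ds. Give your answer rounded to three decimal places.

0.408

Δs = (8 − 3)/9 = 5/9.
Midpoints: 59/18, 23/6, 79/18, 89/18, 5.5, 109/18, 119/18, 43/6, 139/18.
f(59/18) ≈ 0.194, f(23/6) ≈ 0.147, f(79/18) ≈ 0.111, f(89/18) ≈ 0.084, f(5.5) ≈ 0.064, f(109/18) ≈ 0.048, f(119/18) ≈ 0.037, f(43/6) ≈ 0.028, f(139/18) ≈ 0.021.
Sum = Δs · [f(59/18) + f(23/6) + f(79/18) + ...].
Sum ≈ 0.408.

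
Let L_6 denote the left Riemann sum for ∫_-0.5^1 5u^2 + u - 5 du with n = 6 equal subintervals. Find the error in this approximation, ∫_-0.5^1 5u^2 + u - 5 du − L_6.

Exact integral: ∫_-0.5^1 f(u) du = -5.25.
L_6 = -5.828125.
Error = -5.25 − (-5.828125) = 0.578125.

0.578125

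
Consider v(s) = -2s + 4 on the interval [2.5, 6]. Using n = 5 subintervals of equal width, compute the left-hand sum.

-13.3

Δs = (6 − 2.5)/5 = 0.7.
Left endpoints: 2.5, 3.2, 3.9, 4.6, 5.3.
v(2.5) = -1, v(3.2) = -2.4, v(3.9) = -3.8, v(4.6) = -5.2, v(5.3) = -6.6.
Sum = Δs · [v(2.5) + v(3.2) + v(3.9) + v(4.6) + v(5.3)].
Sum = -13.3.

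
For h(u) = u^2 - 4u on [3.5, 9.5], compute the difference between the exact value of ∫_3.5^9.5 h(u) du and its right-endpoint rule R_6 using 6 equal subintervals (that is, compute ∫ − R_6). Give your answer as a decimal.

-28

Exact integral: ∫_3.5^9.5 h(u) du = 115.5.
R_6 = 143.5.
Error = 115.5 − 143.5 = -28.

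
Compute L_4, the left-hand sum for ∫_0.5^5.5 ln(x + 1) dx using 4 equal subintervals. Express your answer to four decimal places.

5.5770

Δx = (5.5 − 0.5)/4 = 1.25.
Left endpoints: 0.5, 1.75, 3, 4.25.
f(0.5) ≈ 0.4055, f(1.75) ≈ 1.0116, f(3) ≈ 1.3863, f(4.25) ≈ 1.6582.
Sum = Δx · [f(0.5) + f(1.75) + f(3) + f(4.25)].
Sum ≈ 5.5770.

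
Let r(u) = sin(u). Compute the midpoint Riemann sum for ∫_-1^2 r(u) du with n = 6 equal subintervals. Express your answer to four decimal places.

Δu = (2 − (-1))/6 = 0.5.
Midpoints: -0.75, -0.25, 0.25, 0.75, 1.25, 1.75.
r(-0.75) ≈ -0.6816, r(-0.25) ≈ -0.2474, r(0.25) ≈ 0.2474, r(0.75) ≈ 0.6816, r(1.25) ≈ 0.9490, r(1.75) ≈ 0.9840.
Sum = Δu · [r(-0.75) + r(-0.25) + r(0.25) + ...].
Sum ≈ 0.9665.

0.9665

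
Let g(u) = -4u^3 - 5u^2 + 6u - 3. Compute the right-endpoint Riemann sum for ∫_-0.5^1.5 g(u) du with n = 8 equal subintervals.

-12.5625

Δu = (1.5 − (-0.5))/8 = 0.25.
Right endpoints: -0.25, 0, 0.25, 0.5, 0.75, 1, 1.25, 1.5.
g(-0.25) = -4.75, g(0) = -3, g(0.25) = -1.875, g(0.5) = -1.75, g(0.75) = -3, g(1) = -6, g(1.25) = -11.125, g(1.5) = -18.75.
Sum = Δu · [g(-0.25) + g(0) + g(0.25) + ...].
Sum = -12.5625.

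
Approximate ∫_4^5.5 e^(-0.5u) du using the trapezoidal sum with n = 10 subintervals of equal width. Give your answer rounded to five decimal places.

Δu = (5.5 − 4)/10 = 0.15.
f(4) ≈ 0.13534, f(4.15) ≈ 0.12556, f(4.3) ≈ 0.11648, f(4.45) ≈ 0.10807, f(4.6) ≈ 0.10026, f(4.75) ≈ 0.09301, f(4.9) ≈ 0.08629, f(5.05) ≈ 0.08006, f(5.2) ≈ 0.07427, f(5.35) ≈ 0.06891, f(5.5) ≈ 0.06393.
T_10 = (Δu/2)·[f(u_0) + 2f(u_1) + ... + 2f(u_{9}) + f(u_10)].
Sum ≈ 0.14288.

0.14288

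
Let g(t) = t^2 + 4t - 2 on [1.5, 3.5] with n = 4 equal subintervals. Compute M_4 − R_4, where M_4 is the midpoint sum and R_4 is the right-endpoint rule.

M_4 = 29.125.
R_4 = 33.75.
M_4 − R_4 = -4.625.

-4.625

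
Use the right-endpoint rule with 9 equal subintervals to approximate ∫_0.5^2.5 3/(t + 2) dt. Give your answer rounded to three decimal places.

1.705

Δt = (2.5 − 0.5)/9 = 2/9.
Right endpoints: 13/18, 17/18, 7/6, 25/18, 29/18, 11/6, 37/18, 41/18, 2.5.
f(13/18) = 54/49, f(17/18) = 54/53, f(7/6) = 18/19, f(25/18) = 54/61, f(29/18) = 54/65, f(11/6) = 18/23, f(37/18) = 54/73, f(41/18) = 54/77, f(2.5) = 2/3.
Sum = Δt · [f(13/18) + f(17/18) + f(7/6) + ...].
Sum ≈ 1.705.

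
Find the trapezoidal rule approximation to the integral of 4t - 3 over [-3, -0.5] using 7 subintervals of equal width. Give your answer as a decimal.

Δt = (-0.5 − (-3))/7 = 5/14.
f(-3) = -15, f(-37/14) = -95/7, f(-16/7) = -85/7, f(-27/14) = -75/7, f(-11/7) = -65/7, f(-17/14) = -55/7, f(-6/7) = -45/7, f(-0.5) = -5.
T_7 = (Δt/2)·[f(t_0) + 2f(t_1) + ... + 2f(t_{6}) + f(t_7)].
Sum = -25.

-25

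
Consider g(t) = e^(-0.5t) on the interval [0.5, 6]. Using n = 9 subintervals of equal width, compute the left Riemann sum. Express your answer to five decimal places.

1.69211

Δt = (6 − 0.5)/9 = 11/18.
Left endpoints: 0.5, 10/9, 31/18, 7/3, 53/18, 32/9, 25/6, 43/9, 97/18.
g(0.5) ≈ 0.77880, g(10/9) ≈ 0.57375, g(31/18) ≈ 0.42269, g(7/3) ≈ 0.31140, g(53/18) ≈ 0.22942, g(32/9) ≈ 0.16901, g(25/6) ≈ 0.12451, g(43/9) ≈ 0.09173, g(97/18) ≈ 0.06758.
Sum = Δt · [g(0.5) + g(10/9) + g(31/18) + ...].
Sum ≈ 1.69211.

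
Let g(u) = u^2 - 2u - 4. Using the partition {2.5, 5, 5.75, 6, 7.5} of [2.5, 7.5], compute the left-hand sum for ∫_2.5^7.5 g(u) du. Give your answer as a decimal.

35.765625

Subinterval widths: 2.5, 0.75, 0.25, 1.5.
Left endpoints: 2.5, 5, 5.75, 6.
g(2.5) = -2.75, g(5) = 11, g(5.75) = 17.5625, g(6) = 20.
Sum = Σ Δu_i · g(u_i).
Sum = 35.765625.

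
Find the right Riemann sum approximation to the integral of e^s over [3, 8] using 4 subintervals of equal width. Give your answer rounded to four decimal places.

Δs = (8 − 3)/4 = 1.25.
Right endpoints: 4.25, 5.5, 6.75, 8.
f(4.25) ≈ 70.1054, f(5.5) ≈ 244.6919, f(6.75) ≈ 854.0588, f(8) ≈ 2980.9580.
Sum = Δs · [f(4.25) + f(5.5) + f(6.75) + f(8)].
Sum ≈ 5187.2676.

5187.2676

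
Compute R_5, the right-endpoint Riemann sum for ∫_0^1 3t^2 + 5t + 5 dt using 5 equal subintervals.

9.32

Δt = (1 − 0)/5 = 0.2.
Right endpoints: 0.2, 0.4, 0.6, 0.8, 1.
f(0.2) = 6.12, f(0.4) = 7.48, f(0.6) = 9.08, f(0.8) = 10.92, f(1) = 13.
Sum = Δt · [f(0.2) + f(0.4) + f(0.6) + f(0.8) + f(1)].
Sum = 9.32.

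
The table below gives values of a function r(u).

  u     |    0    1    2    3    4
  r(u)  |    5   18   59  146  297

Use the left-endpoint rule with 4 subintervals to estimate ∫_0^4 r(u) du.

228

Δu = 1.
Sum = 1·[5 + 18 + 59 + 146] = 228.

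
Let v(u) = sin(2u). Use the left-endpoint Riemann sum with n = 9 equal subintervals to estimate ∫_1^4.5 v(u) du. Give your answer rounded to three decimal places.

0.332

Δu = (4.5 − 1)/9 = 7/18.
Left endpoints: 1, 25/18, 16/9, 13/6, 23/9, 53/18, 10/3, 67/18, 37/9.
v(1) ≈ 0.909, v(25/18) ≈ 0.356, v(16/9) ≈ -0.402, v(13/6) ≈ -0.929, v(23/9) ≈ -0.922, v(53/18) ≈ -0.384, v(10/3) ≈ 0.374, v(67/18) ≈ 0.917, v(37/9) ≈ 0.933.
Sum = Δu · [v(1) + v(25/18) + v(16/9) + ...].
Sum ≈ 0.332.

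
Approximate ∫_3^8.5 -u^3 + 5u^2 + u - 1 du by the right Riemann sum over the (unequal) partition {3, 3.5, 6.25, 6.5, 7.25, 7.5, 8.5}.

-486.7890625

Subinterval widths: 0.5, 2.75, 0.25, 0.75, 0.25, 1.
Right endpoints: 3.5, 6.25, 6.5, 7.25, 7.5, 8.5.
f(3.5) = 20.875, f(6.25) = -43.578125, f(6.5) = -57.875, f(7.25) = -112.015625, f(7.5) = -134.125, f(8.5) = -245.375.
Sum = Σ Δu_i · f(u_i).
Sum = -486.7890625.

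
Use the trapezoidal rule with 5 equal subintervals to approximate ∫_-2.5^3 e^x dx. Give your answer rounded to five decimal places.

Δx = (3 − (-2.5))/5 = 1.1.
f(-2.5) ≈ 0.08208, f(-1.4) ≈ 0.24660, f(-0.3) ≈ 0.74082, f(0.8) ≈ 2.22554, f(1.9) ≈ 6.68589, f(3) ≈ 20.08554.
T_5 = (Δx/2)·[f(x_0) + 2f(x_1) + ... + 2f(x_{4}) + f(x_5)].
Sum ≈ 21.98093.

21.98093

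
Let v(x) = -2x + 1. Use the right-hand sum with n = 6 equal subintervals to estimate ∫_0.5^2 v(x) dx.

-2.625

Δx = (2 − 0.5)/6 = 0.25.
Right endpoints: 0.75, 1, 1.25, 1.5, 1.75, 2.
v(0.75) = -0.5, v(1) = -1, v(1.25) = -1.5, v(1.5) = -2, v(1.75) = -2.5, v(2) = -3.
Sum = Δx · [v(0.75) + v(1) + v(1.25) + ...].
Sum = -2.625.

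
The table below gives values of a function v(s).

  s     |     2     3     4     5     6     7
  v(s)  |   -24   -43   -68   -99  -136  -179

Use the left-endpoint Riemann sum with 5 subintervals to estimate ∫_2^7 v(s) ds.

-370

Δs = 1.
Sum = 1·[(-24) + (-43) + (-68) + (-99) + (-136)] = -370.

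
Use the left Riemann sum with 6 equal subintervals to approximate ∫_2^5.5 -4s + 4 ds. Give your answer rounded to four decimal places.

Δs = (5.5 − 2)/6 = 7/12.
Left endpoints: 2, 31/12, 19/6, 3.75, 13/3, 59/12.
f(2) = -4, f(31/12) = -19/3, f(19/6) = -26/3, f(3.75) = -11, f(13/3) = -40/3, f(59/12) = -47/3.
Sum = Δs · [f(2) + f(31/12) + f(19/6) + ...].
Sum ≈ -34.4167.

-34.4167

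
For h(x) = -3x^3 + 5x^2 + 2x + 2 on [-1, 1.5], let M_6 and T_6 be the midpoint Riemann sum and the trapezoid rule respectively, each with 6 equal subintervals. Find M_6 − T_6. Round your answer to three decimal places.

-0.298

M_6 ≈ 10.39533.
T_6 ≈ 10.69372.
M_6 − T_6 ≈ -0.298.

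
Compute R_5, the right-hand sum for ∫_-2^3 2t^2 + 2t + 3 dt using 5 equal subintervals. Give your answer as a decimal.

55

Δt = (3 − (-2))/5 = 1.
Right endpoints: -1, 0, 1, 2, 3.
f(-1) = 3, f(0) = 3, f(1) = 7, f(2) = 15, f(3) = 27.
Sum = Δt · [f(-1) + f(0) + f(1) + f(2) + f(3)].
Sum = 55.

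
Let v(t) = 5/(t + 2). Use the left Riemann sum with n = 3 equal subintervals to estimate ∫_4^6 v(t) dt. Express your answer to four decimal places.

Δt = (6 − 4)/3 = 2/3.
Left endpoints: 4, 14/3, 16/3.
v(4) = 5/6, v(14/3) = 0.75, v(16/3) = 15/22.
Sum = Δt · [v(4) + v(14/3) + v(16/3)].
Sum ≈ 1.5101.

1.5101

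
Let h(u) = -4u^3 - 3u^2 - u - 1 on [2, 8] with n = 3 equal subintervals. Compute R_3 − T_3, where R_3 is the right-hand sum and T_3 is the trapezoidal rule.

R_3 = -7074.
T_3 = -4872.
R_3 − T_3 = -2202.

-2202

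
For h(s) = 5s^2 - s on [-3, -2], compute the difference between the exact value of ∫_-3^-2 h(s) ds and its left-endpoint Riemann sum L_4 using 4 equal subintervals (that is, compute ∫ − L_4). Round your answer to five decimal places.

-3.30208

Exact integral: ∫_-3^-2 h(s) ds ≈ 34.1666667.
L_4 = 37.46875.
Error ≈ 34.1666667 − 37.46875 ≈ -3.30208.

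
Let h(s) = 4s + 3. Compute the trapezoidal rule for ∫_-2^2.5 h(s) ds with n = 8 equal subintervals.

18

Δs = (2.5 − (-2))/8 = 0.5625.
h(-2) = -5, h(-1.4375) = -2.75, h(-0.875) = -0.5, h(-0.3125) = 1.75, h(0.25) = 4, h(0.8125) = 6.25, h(1.375) = 8.5, h(1.9375) = 10.75, h(2.5) = 13.
T_8 = (Δs/2)·[h(s_0) + 2h(s_1) + ... + 2h(s_{7}) + h(s_8)].
Sum = 18.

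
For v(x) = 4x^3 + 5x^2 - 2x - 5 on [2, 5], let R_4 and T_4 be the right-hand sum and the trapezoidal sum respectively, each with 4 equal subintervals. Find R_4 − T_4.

R_4 = 993.84375.
T_4 = 781.21875.
R_4 − T_4 = 212.625.

212.625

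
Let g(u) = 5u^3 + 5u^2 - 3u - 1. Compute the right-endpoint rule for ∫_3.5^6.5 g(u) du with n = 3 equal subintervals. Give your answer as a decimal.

Δu = (6.5 − 3.5)/3 = 1.
Right endpoints: 4.5, 5.5, 6.5.
g(4.5) = 542.375, g(5.5) = 965.625, g(6.5) = 1563.875.
Sum = Δu · [g(4.5) + g(5.5) + g(6.5)].
Sum = 3071.875.

3071.875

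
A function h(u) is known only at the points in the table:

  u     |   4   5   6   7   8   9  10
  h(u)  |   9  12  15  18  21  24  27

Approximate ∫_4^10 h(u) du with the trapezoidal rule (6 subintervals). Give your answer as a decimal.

Δu = 1.
T_6 = (1/2)·[9 + 2·12 + 2·15 + 2·18 + 2·21 + 2·24 + 27] = 108.

108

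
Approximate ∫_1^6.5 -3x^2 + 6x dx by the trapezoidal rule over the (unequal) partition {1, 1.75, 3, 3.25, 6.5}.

Subinterval widths: 0.75, 1.25, 0.25, 3.25.
f(1) = 3, f(1.75) = 1.3125, f(3) = -9, f(3.25) = -12.1875, f(6.5) = -87.75.
On each subinterval the trapezoid contributes (Δx_i/2)·[f(x_{i-1}) + f(x_i)].
Sum = -168.234375.

-168.234375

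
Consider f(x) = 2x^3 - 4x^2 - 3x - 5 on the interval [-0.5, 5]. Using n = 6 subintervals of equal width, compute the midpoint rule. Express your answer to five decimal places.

77.35171

Δx = (5 − (-0.5))/6 = 11/12.
Midpoints: -1/24, 0.875, 43/24, 65/24, 3.625, 109/24.
f(-1/24) = -33745/6912, f(0.875) = -9.34765625, f(43/24) = -80957/6912, f(65/24) = -18895/6912, f(3.625) = 26.83203125, f(109/24) = 596005/6912.
Sum = Δx · [f(-1/24) + f(0.875) + f(43/24) + ...].
Sum ≈ 77.35171.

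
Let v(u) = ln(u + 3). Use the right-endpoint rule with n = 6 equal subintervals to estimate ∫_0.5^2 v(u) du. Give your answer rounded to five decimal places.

Δu = (2 − 0.5)/6 = 0.25.
Right endpoints: 0.75, 1, 1.25, 1.5, 1.75, 2.
v(0.75) ≈ 1.32176, v(1) ≈ 1.38629, v(1.25) ≈ 1.44692, v(1.5) ≈ 1.50408, v(1.75) ≈ 1.55814, v(2) ≈ 1.60944.
Sum = Δu · [v(0.75) + v(1) + v(1.25) + ...].
Sum ≈ 2.20666.

2.20666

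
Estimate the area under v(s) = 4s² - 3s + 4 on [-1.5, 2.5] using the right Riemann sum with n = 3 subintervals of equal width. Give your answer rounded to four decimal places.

Δs = (2.5 − (-1.5))/3 = 4/3.
Right endpoints: -1/6, 7/6, 2.5.
v(-1/6) = 83/18, v(7/6) = 107/18, v(2.5) = 21.5.
Sum = Δs · [v(-1/6) + v(7/6) + v(2.5)].
Sum ≈ 42.7407.

42.7407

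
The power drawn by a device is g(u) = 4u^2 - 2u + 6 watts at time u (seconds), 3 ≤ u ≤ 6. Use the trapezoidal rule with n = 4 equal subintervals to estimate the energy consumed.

244.125

Δu = (6 − 3)/4 = 0.75.
g(3) = 36, g(3.75) = 54.75, g(4.5) = 78, g(5.25) = 105.75, g(6) = 138.
T_4 = (Δu/2)·[g(u_0) + 2g(u_1) + 2g(u_2) + 2g(u_3) + g(u_4)].
Sum = 244.125.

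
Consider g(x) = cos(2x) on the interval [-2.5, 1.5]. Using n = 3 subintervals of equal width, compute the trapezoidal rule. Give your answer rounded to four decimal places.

Δx = (1.5 − (-2.5))/3 = 4/3.
g(-2.5) ≈ 0.2837, g(-7/6) ≈ -0.6908, g(1/6) ≈ 0.9450, g(1.5) ≈ -0.9900.
T_3 = (Δx/2)·[g(x_0) + 2g(x_1) + 2g(x_2) + g(x_3)].
Sum ≈ -0.1320.

-0.1320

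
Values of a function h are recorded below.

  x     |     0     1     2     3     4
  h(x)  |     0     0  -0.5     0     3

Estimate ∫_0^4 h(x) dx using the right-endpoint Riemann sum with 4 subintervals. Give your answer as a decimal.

2.5

Δx = 1.
Sum = 1·[0 + (-0.5) + 0 + 3] = 2.5.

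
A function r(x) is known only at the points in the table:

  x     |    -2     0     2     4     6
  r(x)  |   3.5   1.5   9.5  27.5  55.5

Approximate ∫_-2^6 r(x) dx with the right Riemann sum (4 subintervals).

Δx = 2.
Sum = 2·[1.5 + 9.5 + 27.5 + 55.5] = 188.

188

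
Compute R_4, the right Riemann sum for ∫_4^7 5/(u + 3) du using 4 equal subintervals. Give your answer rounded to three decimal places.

Δu = (7 − 4)/4 = 0.75.
Right endpoints: 4.75, 5.5, 6.25, 7.
f(4.75) = 20/31, f(5.5) = 10/17, f(6.25) = 20/37, f(7) = 0.5.
Sum = Δu · [f(4.75) + f(5.5) + f(6.25) + f(7)].
Sum ≈ 1.705.

1.705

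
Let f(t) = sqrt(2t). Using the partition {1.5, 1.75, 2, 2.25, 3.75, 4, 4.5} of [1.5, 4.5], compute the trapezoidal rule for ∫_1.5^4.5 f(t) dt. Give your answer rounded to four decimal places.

7.2473

Subinterval widths: 0.25, 0.25, 0.25, 1.5, 0.25, 0.5.
f(1.5) ≈ 1.7321, f(1.75) ≈ 1.8708, f(2) ≈ 2.0000, f(2.25) ≈ 2.1213, f(3.75) ≈ 2.7386, f(4) ≈ 2.8284, f(4.5) ≈ 3.0000.
On each subinterval the trapezoid contributes (Δt_i/2)·[f(t_{i-1}) + f(t_i)].
Sum ≈ 7.2473.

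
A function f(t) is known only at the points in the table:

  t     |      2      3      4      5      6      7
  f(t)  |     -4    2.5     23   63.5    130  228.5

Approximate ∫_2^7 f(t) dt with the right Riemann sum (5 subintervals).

Δt = 1.
Sum = 1·[2.5 + 23 + 63.5 + 130 + 228.5] = 447.5.

447.5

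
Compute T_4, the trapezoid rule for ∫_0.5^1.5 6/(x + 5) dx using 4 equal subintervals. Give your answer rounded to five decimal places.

1.00262

Δx = (1.5 − 0.5)/4 = 0.25.
f(0.5) = 12/11, f(0.75) = 24/23, f(1) = 1, f(1.25) = 0.96, f(1.5) = 12/13.
T_4 = (Δx/2)·[f(x_0) + 2f(x_1) + 2f(x_2) + 2f(x_3) + f(x_4)].
Sum ≈ 1.00262.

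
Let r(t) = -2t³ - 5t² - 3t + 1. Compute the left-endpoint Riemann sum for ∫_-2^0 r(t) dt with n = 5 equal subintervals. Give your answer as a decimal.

3.12

Δt = (0 − (-2))/5 = 0.4.
Left endpoints: -2, -1.6, -1.2, -0.8, -0.4.
r(-2) = 3, r(-1.6) = 1.192, r(-1.2) = 0.856, r(-0.8) = 1.224, r(-0.4) = 1.528.
Sum = Δt · [r(-2) + r(-1.6) + r(-1.2) + r(-0.8) + r(-0.4)].
Sum = 3.12.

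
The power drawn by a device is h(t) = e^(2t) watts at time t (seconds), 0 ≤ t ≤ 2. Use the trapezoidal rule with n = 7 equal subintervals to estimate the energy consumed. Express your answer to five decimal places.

27.52436

Δt = (2 − 0)/7 = 2/7.
h(0) ≈ 1.00000, h(2/7) ≈ 1.77079, h(4/7) ≈ 3.13571, h(6/7) ≈ 5.55271, h(8/7) ≈ 9.83271, h(10/7) ≈ 17.41171, h(12/7) ≈ 30.83256, h(2) ≈ 54.59815.
T_7 = (Δt/2)·[h(t_0) + 2h(t_1) + ... + 2h(t_{6}) + h(t_7)].
Sum ≈ 27.52436.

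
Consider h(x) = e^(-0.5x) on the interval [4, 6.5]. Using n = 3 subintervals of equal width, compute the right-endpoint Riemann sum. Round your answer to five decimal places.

0.15567

Δx = (6.5 − 4)/3 = 5/6.
Right endpoints: 29/6, 17/3, 6.5.
h(29/6) ≈ 0.08922, h(17/3) ≈ 0.05882, h(6.5) ≈ 0.03877.
Sum = Δx · [h(29/6) + h(17/3) + h(6.5)].
Sum ≈ 0.15567.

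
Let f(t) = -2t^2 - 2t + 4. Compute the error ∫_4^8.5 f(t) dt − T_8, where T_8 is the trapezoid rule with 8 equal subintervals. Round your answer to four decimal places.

Exact integral: ∫_4^8.5 f(t) dt = -405.
T_8 ≈ -405.474609.
Error ≈ -405 − (-405.474609) ≈ 0.4746.

0.4746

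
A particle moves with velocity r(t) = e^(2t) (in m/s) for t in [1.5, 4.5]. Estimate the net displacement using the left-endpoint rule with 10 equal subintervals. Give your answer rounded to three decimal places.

2949.573

Δt = (4.5 − 1.5)/10 = 0.3.
Left endpoints: 1.5, 1.8, 2.1, 2.4, 2.7, 3, 3.3, 3.6, 3.9, 4.2.
r(1.5) ≈ 20.086, r(1.8) ≈ 36.598, r(2.1) ≈ 66.686, r(2.4) ≈ 121.510, r(2.7) ≈ 221.406, r(3) ≈ 403.429, r(3.3) ≈ 735.095, r(3.6) ≈ 1339.431, r(3.9) ≈ 2440.602, r(4.2) ≈ 4447.067.
Sum = Δt · [r(1.5) + r(1.8) + r(2.1) + ...].
Sum ≈ 2949.573.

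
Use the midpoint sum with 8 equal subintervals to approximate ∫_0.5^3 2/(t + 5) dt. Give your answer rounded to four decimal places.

Δt = (3 − 0.5)/8 = 0.3125.
Midpoints: 0.65625, 0.96875, 1.28125, 1.59375, 1.90625, 2.21875, 2.53125, 2.84375.
f(0.65625) = 64/181, f(0.96875) = 64/191, f(1.28125) = 64/201, f(1.59375) = 64/211, f(1.90625) = 64/221, f(2.21875) = 64/231, f(2.53125) = 64/241, f(2.84375) = 64/251.
Sum = Δt · [f(0.65625) + f(0.96875) + f(1.28125) + ...].
Sum ≈ 0.7492.

0.7492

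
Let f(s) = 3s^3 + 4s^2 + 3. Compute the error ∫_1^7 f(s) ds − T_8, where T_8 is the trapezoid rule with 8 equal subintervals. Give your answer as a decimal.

Exact integral: ∫_1^7 f(s) ds = 2274.
T_8 = 2296.5.
Error = 2274 − 2296.5 = -22.5.

-22.5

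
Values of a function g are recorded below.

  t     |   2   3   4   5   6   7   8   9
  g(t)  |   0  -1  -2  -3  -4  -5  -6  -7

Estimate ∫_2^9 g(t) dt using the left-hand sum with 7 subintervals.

-21

Δt = 1.
Sum = 1·[0 + (-1) + (-2) + (-3) + (-4) + (-5) + (-6)] = -21.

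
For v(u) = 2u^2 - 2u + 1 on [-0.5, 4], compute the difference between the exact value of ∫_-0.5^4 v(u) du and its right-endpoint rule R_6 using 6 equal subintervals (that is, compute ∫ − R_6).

-9.28125

Exact integral: ∫_-0.5^4 v(u) du = 31.5.
R_6 = 40.78125.
Error = 31.5 − 40.78125 = -9.28125.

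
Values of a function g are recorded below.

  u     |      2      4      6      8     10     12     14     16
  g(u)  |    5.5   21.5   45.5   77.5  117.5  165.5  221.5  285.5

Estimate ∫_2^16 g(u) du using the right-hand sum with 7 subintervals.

1869

Δu = 2.
Sum = 2·[21.5 + 45.5 + 77.5 + 117.5 + 165.5 + 221.5 + 285.5] = 1869.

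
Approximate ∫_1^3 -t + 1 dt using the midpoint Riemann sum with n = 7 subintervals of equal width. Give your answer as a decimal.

-2

Δt = (3 − 1)/7 = 2/7.
Midpoints: 8/7, 10/7, 12/7, 2, 16/7, 18/7, 20/7.
f(8/7) = -1/7, f(10/7) = -3/7, f(12/7) = -5/7, f(2) = -1, f(16/7) = -9/7, f(18/7) = -11/7, f(20/7) = -13/7.
Sum = Δt · [f(8/7) + f(10/7) + f(12/7) + ...].
Sum = -2.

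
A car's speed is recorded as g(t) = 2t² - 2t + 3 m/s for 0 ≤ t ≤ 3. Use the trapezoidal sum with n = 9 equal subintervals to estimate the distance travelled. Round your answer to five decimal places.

18.11111

Δt = (3 − 0)/9 = 1/3.
g(0) = 3, g(1/3) = 23/9, g(2/3) = 23/9, g(1) = 3, g(4/3) = 35/9, g(5/3) = 47/9, g(2) = 7, g(7/3) = 83/9, g(8/3) = 107/9, g(3) = 15.
T_9 = (Δt/2)·[g(t_0) + 2g(t_1) + ... + 2g(t_{8}) + g(t_9)].
Sum ≈ 18.11111.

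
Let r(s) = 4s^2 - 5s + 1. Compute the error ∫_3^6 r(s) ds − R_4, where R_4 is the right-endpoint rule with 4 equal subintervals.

-36

Exact integral: ∫_3^6 r(s) ds = 187.5.
R_4 = 223.5.
Error = 187.5 − 223.5 = -36.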